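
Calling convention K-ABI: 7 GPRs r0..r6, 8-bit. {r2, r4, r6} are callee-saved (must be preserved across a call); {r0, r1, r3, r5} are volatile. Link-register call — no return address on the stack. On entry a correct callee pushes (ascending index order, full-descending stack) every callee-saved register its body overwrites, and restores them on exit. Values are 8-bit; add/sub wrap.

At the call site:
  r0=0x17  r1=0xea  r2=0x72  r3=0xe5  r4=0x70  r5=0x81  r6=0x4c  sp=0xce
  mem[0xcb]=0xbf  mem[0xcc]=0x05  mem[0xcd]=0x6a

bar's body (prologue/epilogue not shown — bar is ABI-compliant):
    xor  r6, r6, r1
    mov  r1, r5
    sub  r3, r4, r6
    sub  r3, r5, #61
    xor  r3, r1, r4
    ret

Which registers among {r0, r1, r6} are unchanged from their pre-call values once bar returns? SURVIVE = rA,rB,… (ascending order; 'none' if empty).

SURVIVE = r0,r6

prologue: push r6 → mem[0xcd]=0x4c, sp=0xcd
body[0] xor  r6, r6, r1 → r6=0xa6
body[1] mov  r1, r5 → r1=0x81
body[2] sub  r3, r4, r6 → r3=0xca
body[3] sub  r3, r5, #61 → r3=0x44
body[4] xor  r3, r1, r4 → r3=0xf1
epilogue: pop r6=0x4c, sp=0xce
r0: caller-saved, written=False
r1: caller-saved, written=True
r6: callee-saved, written=True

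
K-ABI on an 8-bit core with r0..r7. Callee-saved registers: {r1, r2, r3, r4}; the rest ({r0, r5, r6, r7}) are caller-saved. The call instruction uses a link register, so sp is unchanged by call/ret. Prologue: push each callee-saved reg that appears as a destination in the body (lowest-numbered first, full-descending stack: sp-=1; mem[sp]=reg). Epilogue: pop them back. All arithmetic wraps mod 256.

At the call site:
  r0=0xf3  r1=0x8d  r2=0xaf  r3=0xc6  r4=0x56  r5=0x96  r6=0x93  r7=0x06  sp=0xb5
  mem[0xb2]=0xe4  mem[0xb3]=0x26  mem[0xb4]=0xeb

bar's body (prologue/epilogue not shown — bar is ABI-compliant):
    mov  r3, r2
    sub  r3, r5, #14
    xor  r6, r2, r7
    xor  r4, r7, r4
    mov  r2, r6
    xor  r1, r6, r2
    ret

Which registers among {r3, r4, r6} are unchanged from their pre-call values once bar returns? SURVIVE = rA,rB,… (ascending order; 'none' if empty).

SURVIVE = r3,r4

prologue: push r1 -> mem[0xb4]=0x8d, sp=0xb4
prologue: push r2 -> mem[0xb3]=0xaf, sp=0xb3
prologue: push r3 -> mem[0xb2]=0xc6, sp=0xb2
prologue: push r4 -> mem[0xb1]=0x56, sp=0xb1
body[0] mov  r3, r2 -> r3=0xaf
body[1] sub  r3, r5, #14 -> r3=0x88
body[2] xor  r6, r2, r7 -> r6=0xa9
body[3] xor  r4, r7, r4 -> r4=0x50
body[4] mov  r2, r6 -> r2=0xa9
body[5] xor  r1, r6, r2 -> r1=0x00
epilogue: pop r4=0x56, sp=0xb2
epilogue: pop r3=0xc6, sp=0xb3
epilogue: pop r2=0xaf, sp=0xb4
epilogue: pop r1=0x8d, sp=0xb5
r3: callee-saved, written=True
r4: callee-saved, written=True
r6: caller-saved, written=True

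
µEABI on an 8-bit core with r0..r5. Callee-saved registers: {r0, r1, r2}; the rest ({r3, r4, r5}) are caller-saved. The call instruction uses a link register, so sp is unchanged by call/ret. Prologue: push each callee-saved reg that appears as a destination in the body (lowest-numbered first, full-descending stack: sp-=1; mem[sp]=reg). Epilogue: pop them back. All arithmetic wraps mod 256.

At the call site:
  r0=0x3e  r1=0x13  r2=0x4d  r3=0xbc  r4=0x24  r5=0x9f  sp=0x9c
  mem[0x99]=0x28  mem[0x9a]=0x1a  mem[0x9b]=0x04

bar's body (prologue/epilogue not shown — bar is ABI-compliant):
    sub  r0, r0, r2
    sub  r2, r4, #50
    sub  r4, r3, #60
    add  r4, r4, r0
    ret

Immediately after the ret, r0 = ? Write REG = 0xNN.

prologue: push r0 -> mem[0x9b]=0x3e, sp=0x9b
prologue: push r2 -> mem[0x9a]=0x4d, sp=0x9a
body[0] sub  r0, r0, r2 -> r0=0xf1
body[1] sub  r2, r4, #50 -> r2=0xf2
body[2] sub  r4, r3, #60 -> r4=0x80
body[3] add  r4, r4, r0 -> r4=0x71
epilogue: pop r2=0x4d, sp=0x9b
epilogue: pop r0=0x3e, sp=0x9c
r0 is callee-saved -> restored

REG = 0x3e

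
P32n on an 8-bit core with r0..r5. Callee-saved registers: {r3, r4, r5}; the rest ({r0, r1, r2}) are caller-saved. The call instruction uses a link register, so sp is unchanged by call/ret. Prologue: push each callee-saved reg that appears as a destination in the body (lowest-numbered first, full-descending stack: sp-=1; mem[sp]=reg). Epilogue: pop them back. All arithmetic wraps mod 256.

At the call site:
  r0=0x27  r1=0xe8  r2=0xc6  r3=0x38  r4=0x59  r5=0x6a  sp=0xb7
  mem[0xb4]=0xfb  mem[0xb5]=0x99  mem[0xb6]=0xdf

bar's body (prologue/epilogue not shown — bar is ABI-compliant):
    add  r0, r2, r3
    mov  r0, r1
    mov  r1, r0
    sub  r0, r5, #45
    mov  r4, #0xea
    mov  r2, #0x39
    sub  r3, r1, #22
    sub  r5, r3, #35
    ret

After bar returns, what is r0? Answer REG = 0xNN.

prologue: push r3 → mem[0xb6]=0x38, sp=0xb6
prologue: push r4 → mem[0xb5]=0x59, sp=0xb5
prologue: push r5 → mem[0xb4]=0x6a, sp=0xb4
body[0] add  r0, r2, r3 → r0=0xfe
body[1] mov  r0, r1 → r0=0xe8
body[2] mov  r1, r0 → r1=0xe8
body[3] sub  r0, r5, #45 → r0=0x3d
body[4] mov  r4, #0xea → r4=0xea
body[5] mov  r2, #0x39 → r2=0x39
body[6] sub  r3, r1, #22 → r3=0xd2
body[7] sub  r5, r3, #35 → r5=0xaf
epilogue: pop r5=0x6a, sp=0xb5
epilogue: pop r4=0x59, sp=0xb6
epilogue: pop r3=0x38, sp=0xb7
r0 is caller-saved → body value

REG = 0x3d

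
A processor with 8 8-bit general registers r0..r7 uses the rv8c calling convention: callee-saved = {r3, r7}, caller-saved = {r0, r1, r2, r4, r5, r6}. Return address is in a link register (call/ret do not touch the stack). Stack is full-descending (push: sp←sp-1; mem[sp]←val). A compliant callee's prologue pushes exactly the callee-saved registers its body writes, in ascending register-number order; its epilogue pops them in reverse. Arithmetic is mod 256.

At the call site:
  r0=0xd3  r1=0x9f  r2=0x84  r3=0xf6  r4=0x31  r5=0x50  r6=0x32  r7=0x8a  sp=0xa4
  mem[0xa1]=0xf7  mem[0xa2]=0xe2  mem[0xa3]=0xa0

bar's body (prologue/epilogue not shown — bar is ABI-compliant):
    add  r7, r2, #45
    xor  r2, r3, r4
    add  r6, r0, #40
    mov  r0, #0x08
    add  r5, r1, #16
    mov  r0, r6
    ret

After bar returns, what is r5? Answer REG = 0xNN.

REG = 0xaf

prologue: push r7 → mem[0xa3]=0x8a, sp=0xa3
body[0] add  r7, r2, #45 → r7=0xb1
body[1] xor  r2, r3, r4 → r2=0xc7
body[2] add  r6, r0, #40 → r6=0xfb
body[3] mov  r0, #0x08 → r0=0x08
body[4] add  r5, r1, #16 → r5=0xaf
body[5] mov  r0, r6 → r0=0xfb
epilogue: pop r7=0x8a, sp=0xa4
r5 is caller-saved → body value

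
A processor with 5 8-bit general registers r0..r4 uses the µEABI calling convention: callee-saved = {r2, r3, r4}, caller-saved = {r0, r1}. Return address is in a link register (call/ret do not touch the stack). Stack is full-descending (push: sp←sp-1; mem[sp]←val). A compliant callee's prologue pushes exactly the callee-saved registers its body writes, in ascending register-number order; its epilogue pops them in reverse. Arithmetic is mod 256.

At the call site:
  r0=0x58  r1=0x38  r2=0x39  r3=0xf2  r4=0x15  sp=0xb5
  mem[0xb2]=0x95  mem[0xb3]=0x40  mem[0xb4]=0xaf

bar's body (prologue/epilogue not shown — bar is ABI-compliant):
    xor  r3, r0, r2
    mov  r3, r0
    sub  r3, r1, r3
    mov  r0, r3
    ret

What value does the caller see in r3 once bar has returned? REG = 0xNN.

REG = 0xf2

prologue: push r3 → mem[0xb4]=0xf2, sp=0xb4
body[0] xor  r3, r0, r2 → r3=0x61
body[1] mov  r3, r0 → r3=0x58
body[2] sub  r3, r1, r3 → r3=0xe0
body[3] mov  r0, r3 → r0=0xe0
epilogue: pop r3=0xf2, sp=0xb5
r3 is callee-saved → restored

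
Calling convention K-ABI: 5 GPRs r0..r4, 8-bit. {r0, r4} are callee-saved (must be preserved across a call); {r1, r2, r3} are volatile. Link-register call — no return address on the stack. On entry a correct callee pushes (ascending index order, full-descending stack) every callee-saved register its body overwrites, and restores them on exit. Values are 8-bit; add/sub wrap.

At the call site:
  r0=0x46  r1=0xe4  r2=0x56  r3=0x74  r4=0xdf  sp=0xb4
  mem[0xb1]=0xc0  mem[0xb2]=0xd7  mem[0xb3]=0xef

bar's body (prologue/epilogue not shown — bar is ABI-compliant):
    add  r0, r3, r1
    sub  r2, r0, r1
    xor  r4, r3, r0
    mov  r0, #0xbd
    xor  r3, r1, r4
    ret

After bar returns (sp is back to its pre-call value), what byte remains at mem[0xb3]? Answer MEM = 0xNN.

MEM = 0x46

prologue: push r0 → mem[0xb3]=0x46, sp=0xb3
prologue: push r4 → mem[0xb2]=0xdf, sp=0xb2
body[0] add  r0, r3, r1 → r0=0x58
body[1] sub  r2, r0, r1 → r2=0x74
body[2] xor  r4, r3, r0 → r4=0x2c
body[3] mov  r0, #0xbd → r0=0xbd
body[4] xor  r3, r1, r4 → r3=0xc8
epilogue: pop r4=0xdf, sp=0xb3
epilogue: pop r0=0x46, sp=0xb4
prologue pushed ['r0', 'r4'] at ['0xb3', '0xb2']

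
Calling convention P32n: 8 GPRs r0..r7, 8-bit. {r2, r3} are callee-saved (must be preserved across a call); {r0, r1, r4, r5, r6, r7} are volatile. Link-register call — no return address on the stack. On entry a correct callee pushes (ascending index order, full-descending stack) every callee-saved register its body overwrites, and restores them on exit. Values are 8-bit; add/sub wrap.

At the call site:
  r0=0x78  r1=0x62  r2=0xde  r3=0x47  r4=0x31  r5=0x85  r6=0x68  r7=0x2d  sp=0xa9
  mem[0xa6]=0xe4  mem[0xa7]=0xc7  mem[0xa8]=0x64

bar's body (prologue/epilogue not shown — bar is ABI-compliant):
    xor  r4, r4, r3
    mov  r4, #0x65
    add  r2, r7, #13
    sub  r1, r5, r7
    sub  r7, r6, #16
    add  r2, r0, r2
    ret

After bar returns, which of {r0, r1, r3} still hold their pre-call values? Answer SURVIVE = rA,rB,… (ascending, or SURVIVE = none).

SURVIVE = r0,r3

prologue: push r2 -> mem[0xa8]=0xde, sp=0xa8
body[0] xor  r4, r4, r3 -> r4=0x76
body[1] mov  r4, #0x65 -> r4=0x65
body[2] add  r2, r7, #13 -> r2=0x3a
body[3] sub  r1, r5, r7 -> r1=0x58
body[4] sub  r7, r6, #16 -> r7=0x58
body[5] add  r2, r0, r2 -> r2=0xb2
epilogue: pop r2=0xde, sp=0xa9
r0: caller-saved, written=False
r1: caller-saved, written=True
r3: callee-saved, written=False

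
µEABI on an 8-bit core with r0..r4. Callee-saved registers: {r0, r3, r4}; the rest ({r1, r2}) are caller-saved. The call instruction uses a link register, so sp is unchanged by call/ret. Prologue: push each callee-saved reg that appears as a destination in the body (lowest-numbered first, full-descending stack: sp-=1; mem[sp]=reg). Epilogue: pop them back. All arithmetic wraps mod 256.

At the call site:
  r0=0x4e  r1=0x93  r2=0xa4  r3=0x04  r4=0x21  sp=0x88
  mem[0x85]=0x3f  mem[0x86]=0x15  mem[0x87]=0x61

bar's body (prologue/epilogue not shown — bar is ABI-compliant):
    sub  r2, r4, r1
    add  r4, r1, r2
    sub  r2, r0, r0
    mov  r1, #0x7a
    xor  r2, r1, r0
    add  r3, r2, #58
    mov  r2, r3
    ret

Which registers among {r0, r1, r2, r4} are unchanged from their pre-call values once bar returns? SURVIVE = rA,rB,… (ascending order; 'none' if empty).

SURVIVE = r0,r4

prologue: push r3 → mem[0x87]=0x04, sp=0x87
prologue: push r4 → mem[0x86]=0x21, sp=0x86
body[0] sub  r2, r4, r1 → r2=0x8e
body[1] add  r4, r1, r2 → r4=0x21
body[2] sub  r2, r0, r0 → r2=0x00
body[3] mov  r1, #0x7a → r1=0x7a
body[4] xor  r2, r1, r0 → r2=0x34
body[5] add  r3, r2, #58 → r3=0x6e
body[6] mov  r2, r3 → r2=0x6e
epilogue: pop r4=0x21, sp=0x87
epilogue: pop r3=0x04, sp=0x88
r0: callee-saved, written=False
r1: caller-saved, written=True
r2: caller-saved, written=True
r4: callee-saved, written=True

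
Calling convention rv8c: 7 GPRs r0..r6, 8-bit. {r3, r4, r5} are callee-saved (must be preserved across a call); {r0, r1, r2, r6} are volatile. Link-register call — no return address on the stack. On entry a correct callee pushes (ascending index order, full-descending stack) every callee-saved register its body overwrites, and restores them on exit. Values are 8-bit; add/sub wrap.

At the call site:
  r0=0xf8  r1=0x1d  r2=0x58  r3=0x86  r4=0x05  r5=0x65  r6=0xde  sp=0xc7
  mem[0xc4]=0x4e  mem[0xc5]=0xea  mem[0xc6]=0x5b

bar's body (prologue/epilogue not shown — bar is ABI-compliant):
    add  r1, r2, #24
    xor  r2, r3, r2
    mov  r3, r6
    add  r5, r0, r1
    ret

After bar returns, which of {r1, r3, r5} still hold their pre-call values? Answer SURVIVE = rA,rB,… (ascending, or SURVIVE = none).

prologue: push r3 -> mem[0xc6]=0x86, sp=0xc6
prologue: push r5 -> mem[0xc5]=0x65, sp=0xc5
body[0] add  r1, r2, #24 -> r1=0x70
body[1] xor  r2, r3, r2 -> r2=0xde
body[2] mov  r3, r6 -> r3=0xde
body[3] add  r5, r0, r1 -> r5=0x68
epilogue: pop r5=0x65, sp=0xc6
epilogue: pop r3=0x86, sp=0xc7
r1: caller-saved, written=True
r3: callee-saved, written=True
r5: callee-saved, written=True

SURVIVE = r3,r5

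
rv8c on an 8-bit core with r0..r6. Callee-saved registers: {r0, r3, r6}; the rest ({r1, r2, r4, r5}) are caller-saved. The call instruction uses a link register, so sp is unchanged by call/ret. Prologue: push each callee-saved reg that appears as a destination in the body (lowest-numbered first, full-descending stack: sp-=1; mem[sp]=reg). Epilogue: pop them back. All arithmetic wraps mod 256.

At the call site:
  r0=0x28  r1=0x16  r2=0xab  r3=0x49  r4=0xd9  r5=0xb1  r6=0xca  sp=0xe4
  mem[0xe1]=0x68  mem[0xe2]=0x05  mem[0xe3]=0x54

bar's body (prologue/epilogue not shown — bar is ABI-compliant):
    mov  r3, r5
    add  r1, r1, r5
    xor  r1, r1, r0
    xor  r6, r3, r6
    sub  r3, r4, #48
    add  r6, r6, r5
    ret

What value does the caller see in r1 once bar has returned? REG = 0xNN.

prologue: push r3 -> mem[0xe3]=0x49, sp=0xe3
prologue: push r6 -> mem[0xe2]=0xca, sp=0xe2
body[0] mov  r3, r5 -> r3=0xb1
body[1] add  r1, r1, r5 -> r1=0xc7
body[2] xor  r1, r1, r0 -> r1=0xef
body[3] xor  r6, r3, r6 -> r6=0x7b
body[4] sub  r3, r4, #48 -> r3=0xa9
body[5] add  r6, r6, r5 -> r6=0x2c
epilogue: pop r6=0xca, sp=0xe3
epilogue: pop r3=0x49, sp=0xe4
r1 is caller-saved -> body value

REG = 0xef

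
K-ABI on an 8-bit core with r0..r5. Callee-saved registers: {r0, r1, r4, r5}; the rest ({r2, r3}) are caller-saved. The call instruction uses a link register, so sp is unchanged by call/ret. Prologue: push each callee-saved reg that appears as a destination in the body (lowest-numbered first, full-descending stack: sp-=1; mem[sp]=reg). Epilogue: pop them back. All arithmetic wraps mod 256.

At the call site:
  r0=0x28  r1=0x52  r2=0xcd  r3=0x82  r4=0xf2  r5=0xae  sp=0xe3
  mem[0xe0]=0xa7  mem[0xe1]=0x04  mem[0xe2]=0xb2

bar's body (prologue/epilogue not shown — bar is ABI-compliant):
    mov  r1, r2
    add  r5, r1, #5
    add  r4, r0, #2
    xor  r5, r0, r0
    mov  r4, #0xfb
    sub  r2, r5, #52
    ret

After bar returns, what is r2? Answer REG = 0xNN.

REG = 0xcc

prologue: push r1 → mem[0xe2]=0x52, sp=0xe2
prologue: push r4 → mem[0xe1]=0xf2, sp=0xe1
prologue: push r5 → mem[0xe0]=0xae, sp=0xe0
body[0] mov  r1, r2 → r1=0xcd
body[1] add  r5, r1, #5 → r5=0xd2
body[2] add  r4, r0, #2 → r4=0x2a
body[3] xor  r5, r0, r0 → r5=0x00
body[4] mov  r4, #0xfb → r4=0xfb
body[5] sub  r2, r5, #52 → r2=0xcc
epilogue: pop r5=0xae, sp=0xe1
epilogue: pop r4=0xf2, sp=0xe2
epilogue: pop r1=0x52, sp=0xe3
r2 is caller-saved → body value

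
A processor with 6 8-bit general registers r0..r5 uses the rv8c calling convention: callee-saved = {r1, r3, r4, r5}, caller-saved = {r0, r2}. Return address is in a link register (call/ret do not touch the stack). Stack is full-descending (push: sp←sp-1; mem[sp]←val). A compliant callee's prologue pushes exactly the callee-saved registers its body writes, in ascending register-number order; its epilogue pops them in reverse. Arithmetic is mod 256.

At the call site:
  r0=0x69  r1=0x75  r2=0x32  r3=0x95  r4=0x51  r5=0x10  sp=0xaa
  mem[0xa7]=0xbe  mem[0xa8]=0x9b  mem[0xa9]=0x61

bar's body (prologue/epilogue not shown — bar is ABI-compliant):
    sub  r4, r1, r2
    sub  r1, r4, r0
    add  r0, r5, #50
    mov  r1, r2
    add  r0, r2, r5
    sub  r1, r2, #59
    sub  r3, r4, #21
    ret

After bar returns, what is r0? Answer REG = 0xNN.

prologue: push r1 -> mem[0xa9]=0x75, sp=0xa9
prologue: push r3 -> mem[0xa8]=0x95, sp=0xa8
prologue: push r4 -> mem[0xa7]=0x51, sp=0xa7
body[0] sub  r4, r1, r2 -> r4=0x43
body[1] sub  r1, r4, r0 -> r1=0xda
body[2] add  r0, r5, #50 -> r0=0x42
body[3] mov  r1, r2 -> r1=0x32
body[4] add  r0, r2, r5 -> r0=0x42
body[5] sub  r1, r2, #59 -> r1=0xf7
body[6] sub  r3, r4, #21 -> r3=0x2e
epilogue: pop r4=0x51, sp=0xa8
epilogue: pop r3=0x95, sp=0xa9
epilogue: pop r1=0x75, sp=0xaa
r0 is caller-saved -> body value

REG = 0x42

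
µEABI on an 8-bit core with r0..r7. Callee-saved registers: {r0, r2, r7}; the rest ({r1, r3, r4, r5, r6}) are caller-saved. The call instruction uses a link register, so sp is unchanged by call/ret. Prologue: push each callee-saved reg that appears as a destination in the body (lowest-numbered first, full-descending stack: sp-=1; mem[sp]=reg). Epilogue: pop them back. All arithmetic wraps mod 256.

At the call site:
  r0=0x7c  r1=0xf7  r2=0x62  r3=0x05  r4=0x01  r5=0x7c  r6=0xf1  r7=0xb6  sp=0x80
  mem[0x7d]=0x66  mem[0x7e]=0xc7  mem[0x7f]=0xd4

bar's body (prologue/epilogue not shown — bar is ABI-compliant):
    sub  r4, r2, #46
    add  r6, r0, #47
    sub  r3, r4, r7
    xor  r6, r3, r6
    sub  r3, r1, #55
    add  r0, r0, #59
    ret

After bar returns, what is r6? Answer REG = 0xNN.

prologue: push r0 → mem[0x7f]=0x7c, sp=0x7f
body[0] sub  r4, r2, #46 → r4=0x34
body[1] add  r6, r0, #47 → r6=0xab
body[2] sub  r3, r4, r7 → r3=0x7e
body[3] xor  r6, r3, r6 → r6=0xd5
body[4] sub  r3, r1, #55 → r3=0xc0
body[5] add  r0, r0, #59 → r0=0xb7
epilogue: pop r0=0x7c, sp=0x80
r6 is caller-saved → body value

REG = 0xd5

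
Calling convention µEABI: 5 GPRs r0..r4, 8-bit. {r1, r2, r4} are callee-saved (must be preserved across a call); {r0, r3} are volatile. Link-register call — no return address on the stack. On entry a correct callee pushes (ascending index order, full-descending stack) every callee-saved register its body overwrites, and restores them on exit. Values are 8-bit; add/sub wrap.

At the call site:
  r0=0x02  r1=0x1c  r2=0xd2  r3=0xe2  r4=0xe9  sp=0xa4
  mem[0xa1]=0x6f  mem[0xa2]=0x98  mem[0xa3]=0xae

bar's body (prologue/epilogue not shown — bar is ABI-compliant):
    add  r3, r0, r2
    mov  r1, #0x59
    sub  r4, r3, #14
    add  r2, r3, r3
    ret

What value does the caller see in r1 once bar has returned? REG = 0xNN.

REG = 0x1c

prologue: push r1 → mem[0xa3]=0x1c, sp=0xa3
prologue: push r2 → mem[0xa2]=0xd2, sp=0xa2
prologue: push r4 → mem[0xa1]=0xe9, sp=0xa1
body[0] add  r3, r0, r2 → r3=0xd4
body[1] mov  r1, #0x59 → r1=0x59
body[2] sub  r4, r3, #14 → r4=0xc6
body[3] add  r2, r3, r3 → r2=0xa8
epilogue: pop r4=0xe9, sp=0xa2
epilogue: pop r2=0xd2, sp=0xa3
epilogue: pop r1=0x1c, sp=0xa4
r1 is callee-saved → restored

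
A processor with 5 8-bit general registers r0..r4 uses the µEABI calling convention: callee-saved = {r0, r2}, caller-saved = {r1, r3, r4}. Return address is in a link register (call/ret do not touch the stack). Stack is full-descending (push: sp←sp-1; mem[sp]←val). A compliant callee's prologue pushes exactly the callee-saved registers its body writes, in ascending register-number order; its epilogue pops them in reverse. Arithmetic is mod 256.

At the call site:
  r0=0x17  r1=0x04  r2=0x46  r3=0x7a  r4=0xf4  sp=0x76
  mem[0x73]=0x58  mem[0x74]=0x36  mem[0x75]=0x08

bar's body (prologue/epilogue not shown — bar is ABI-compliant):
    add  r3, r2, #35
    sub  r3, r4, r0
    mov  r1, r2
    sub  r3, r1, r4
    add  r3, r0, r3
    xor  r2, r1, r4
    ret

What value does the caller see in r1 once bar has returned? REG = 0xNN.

prologue: push r2 → mem[0x75]=0x46, sp=0x75
body[0] add  r3, r2, #35 → r3=0x69
body[1] sub  r3, r4, r0 → r3=0xdd
body[2] mov  r1, r2 → r1=0x46
body[3] sub  r3, r1, r4 → r3=0x52
body[4] add  r3, r0, r3 → r3=0x69
body[5] xor  r2, r1, r4 → r2=0xb2
epilogue: pop r2=0x46, sp=0x76
r1 is caller-saved → body value

REG = 0x46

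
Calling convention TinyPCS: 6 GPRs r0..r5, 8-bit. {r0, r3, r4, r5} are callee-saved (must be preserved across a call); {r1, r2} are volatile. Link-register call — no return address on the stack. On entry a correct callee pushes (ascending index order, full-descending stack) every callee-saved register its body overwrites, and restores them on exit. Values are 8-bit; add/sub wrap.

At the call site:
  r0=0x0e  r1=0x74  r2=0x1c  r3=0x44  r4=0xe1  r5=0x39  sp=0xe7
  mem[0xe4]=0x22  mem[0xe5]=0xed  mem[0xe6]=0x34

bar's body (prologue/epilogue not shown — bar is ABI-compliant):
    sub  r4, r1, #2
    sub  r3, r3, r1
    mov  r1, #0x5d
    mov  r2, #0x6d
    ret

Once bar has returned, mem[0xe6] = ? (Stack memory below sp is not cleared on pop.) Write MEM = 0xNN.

prologue: push r3 -> mem[0xe6]=0x44, sp=0xe6
prologue: push r4 -> mem[0xe5]=0xe1, sp=0xe5
body[0] sub  r4, r1, #2 -> r4=0x72
body[1] sub  r3, r3, r1 -> r3=0xd0
body[2] mov  r1, #0x5d -> r1=0x5d
body[3] mov  r2, #0x6d -> r2=0x6d
epilogue: pop r4=0xe1, sp=0xe6
epilogue: pop r3=0x44, sp=0xe7
prologue pushed ['r3', 'r4'] at ['0xe6', '0xe5']

MEM = 0x44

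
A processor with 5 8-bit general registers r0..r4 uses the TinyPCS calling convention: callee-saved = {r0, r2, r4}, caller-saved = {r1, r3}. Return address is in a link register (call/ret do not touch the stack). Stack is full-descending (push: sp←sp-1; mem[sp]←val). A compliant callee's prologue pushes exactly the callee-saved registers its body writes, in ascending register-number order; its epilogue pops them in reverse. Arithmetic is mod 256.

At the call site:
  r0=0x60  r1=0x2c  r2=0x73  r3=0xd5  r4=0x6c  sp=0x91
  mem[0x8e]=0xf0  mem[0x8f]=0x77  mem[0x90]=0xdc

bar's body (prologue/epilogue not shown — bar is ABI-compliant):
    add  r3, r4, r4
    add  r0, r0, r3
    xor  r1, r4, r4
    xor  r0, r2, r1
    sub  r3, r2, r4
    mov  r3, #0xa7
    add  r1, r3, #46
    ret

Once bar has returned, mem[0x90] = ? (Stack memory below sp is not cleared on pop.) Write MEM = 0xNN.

MEM = 0x60

prologue: push r0 → mem[0x90]=0x60, sp=0x90
body[0] add  r3, r4, r4 → r3=0xd8
body[1] add  r0, r0, r3 → r0=0x38
body[2] xor  r1, r4, r4 → r1=0x00
body[3] xor  r0, r2, r1 → r0=0x73
body[4] sub  r3, r2, r4 → r3=0x07
body[5] mov  r3, #0xa7 → r3=0xa7
body[6] add  r1, r3, #46 → r1=0xd5
epilogue: pop r0=0x60, sp=0x91
prologue pushed ['r0'] at ['0x90']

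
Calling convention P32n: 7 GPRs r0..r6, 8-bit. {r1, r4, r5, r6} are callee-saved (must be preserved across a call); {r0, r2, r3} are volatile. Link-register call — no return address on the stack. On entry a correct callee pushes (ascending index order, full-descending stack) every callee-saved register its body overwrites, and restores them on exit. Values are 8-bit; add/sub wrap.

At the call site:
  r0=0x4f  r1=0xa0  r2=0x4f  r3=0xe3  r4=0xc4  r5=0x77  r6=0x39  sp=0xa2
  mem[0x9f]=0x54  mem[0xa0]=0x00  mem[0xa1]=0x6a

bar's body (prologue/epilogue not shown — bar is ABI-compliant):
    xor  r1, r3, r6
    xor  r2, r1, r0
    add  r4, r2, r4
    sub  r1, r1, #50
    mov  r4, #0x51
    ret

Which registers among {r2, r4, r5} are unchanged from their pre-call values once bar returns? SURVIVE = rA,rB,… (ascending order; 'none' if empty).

prologue: push r1 -> mem[0xa1]=0xa0, sp=0xa1
prologue: push r4 -> mem[0xa0]=0xc4, sp=0xa0
body[0] xor  r1, r3, r6 -> r1=0xda
body[1] xor  r2, r1, r0 -> r2=0x95
body[2] add  r4, r2, r4 -> r4=0x59
body[3] sub  r1, r1, #50 -> r1=0xa8
body[4] mov  r4, #0x51 -> r4=0x51
epilogue: pop r4=0xc4, sp=0xa1
epilogue: pop r1=0xa0, sp=0xa2
r2: caller-saved, written=True
r4: callee-saved, written=True
r5: callee-saved, written=False

SURVIVE = r4,r5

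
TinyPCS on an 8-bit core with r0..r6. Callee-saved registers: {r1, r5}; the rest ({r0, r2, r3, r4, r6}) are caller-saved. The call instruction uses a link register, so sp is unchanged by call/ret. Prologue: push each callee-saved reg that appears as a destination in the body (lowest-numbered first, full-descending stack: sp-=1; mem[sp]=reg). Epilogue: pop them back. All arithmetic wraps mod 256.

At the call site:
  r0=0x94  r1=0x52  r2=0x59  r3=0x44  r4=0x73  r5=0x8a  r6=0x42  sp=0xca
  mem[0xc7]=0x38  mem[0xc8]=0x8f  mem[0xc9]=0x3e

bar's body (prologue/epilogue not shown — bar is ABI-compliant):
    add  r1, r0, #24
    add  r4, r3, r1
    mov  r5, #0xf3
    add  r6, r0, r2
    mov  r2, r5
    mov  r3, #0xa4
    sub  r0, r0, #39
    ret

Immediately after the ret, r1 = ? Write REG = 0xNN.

prologue: push r1 → mem[0xc9]=0x52, sp=0xc9
prologue: push r5 → mem[0xc8]=0x8a, sp=0xc8
body[0] add  r1, r0, #24 → r1=0xac
body[1] add  r4, r3, r1 → r4=0xf0
body[2] mov  r5, #0xf3 → r5=0xf3
body[3] add  r6, r0, r2 → r6=0xed
body[4] mov  r2, r5 → r2=0xf3
body[5] mov  r3, #0xa4 → r3=0xa4
body[6] sub  r0, r0, #39 → r0=0x6d
epilogue: pop r5=0x8a, sp=0xc9
epilogue: pop r1=0x52, sp=0xca
r1 is callee-saved → restored

REG = 0x52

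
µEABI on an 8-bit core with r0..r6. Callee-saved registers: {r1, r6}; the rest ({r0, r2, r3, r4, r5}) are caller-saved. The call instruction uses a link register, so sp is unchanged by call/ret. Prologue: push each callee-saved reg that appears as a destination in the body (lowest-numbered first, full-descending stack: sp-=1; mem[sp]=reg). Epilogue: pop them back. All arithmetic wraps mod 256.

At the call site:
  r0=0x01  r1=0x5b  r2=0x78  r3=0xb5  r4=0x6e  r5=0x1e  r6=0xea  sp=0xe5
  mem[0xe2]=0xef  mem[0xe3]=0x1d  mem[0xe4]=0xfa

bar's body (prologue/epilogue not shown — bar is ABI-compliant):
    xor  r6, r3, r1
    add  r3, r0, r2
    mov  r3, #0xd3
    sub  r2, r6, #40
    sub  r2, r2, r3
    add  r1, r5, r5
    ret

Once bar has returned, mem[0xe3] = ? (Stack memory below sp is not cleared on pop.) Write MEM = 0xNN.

MEM = 0xea

prologue: push r1 → mem[0xe4]=0x5b, sp=0xe4
prologue: push r6 → mem[0xe3]=0xea, sp=0xe3
body[0] xor  r6, r3, r1 → r6=0xee
body[1] add  r3, r0, r2 → r3=0x79
body[2] mov  r3, #0xd3 → r3=0xd3
body[3] sub  r2, r6, #40 → r2=0xc6
body[4] sub  r2, r2, r3 → r2=0xf3
body[5] add  r1, r5, r5 → r1=0x3c
epilogue: pop r6=0xea, sp=0xe4
epilogue: pop r1=0x5b, sp=0xe5
prologue pushed ['r1', 'r6'] at ['0xe4', '0xe3']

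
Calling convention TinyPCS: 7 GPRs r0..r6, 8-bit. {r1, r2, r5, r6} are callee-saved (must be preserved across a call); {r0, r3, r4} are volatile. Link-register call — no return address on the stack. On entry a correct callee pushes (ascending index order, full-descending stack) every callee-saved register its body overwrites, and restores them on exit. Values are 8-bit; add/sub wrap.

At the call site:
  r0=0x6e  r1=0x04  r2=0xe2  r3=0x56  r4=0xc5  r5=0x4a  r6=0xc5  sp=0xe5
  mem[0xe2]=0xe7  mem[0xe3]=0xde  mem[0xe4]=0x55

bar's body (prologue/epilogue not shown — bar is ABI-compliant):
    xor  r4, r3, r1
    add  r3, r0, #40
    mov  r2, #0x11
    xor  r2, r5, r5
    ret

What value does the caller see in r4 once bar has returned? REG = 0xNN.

prologue: push r2 → mem[0xe4]=0xe2, sp=0xe4
body[0] xor  r4, r3, r1 → r4=0x52
body[1] add  r3, r0, #40 → r3=0x96
body[2] mov  r2, #0x11 → r2=0x11
body[3] xor  r2, r5, r5 → r2=0x00
epilogue: pop r2=0xe2, sp=0xe5
r4 is caller-saved → body value

REG = 0x52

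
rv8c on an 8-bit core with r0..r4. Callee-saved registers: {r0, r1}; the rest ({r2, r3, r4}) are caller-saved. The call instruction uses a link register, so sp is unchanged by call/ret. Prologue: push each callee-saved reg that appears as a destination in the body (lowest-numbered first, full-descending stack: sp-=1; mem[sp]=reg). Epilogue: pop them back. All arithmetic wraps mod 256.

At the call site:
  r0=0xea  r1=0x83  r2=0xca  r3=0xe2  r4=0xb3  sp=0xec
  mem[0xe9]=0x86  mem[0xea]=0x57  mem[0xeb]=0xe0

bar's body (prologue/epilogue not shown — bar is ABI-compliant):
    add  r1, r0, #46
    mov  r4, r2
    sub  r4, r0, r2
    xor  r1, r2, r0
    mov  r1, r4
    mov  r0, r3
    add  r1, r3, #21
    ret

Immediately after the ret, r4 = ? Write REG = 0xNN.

prologue: push r0 -> mem[0xeb]=0xea, sp=0xeb
prologue: push r1 -> mem[0xea]=0x83, sp=0xea
body[0] add  r1, r0, #46 -> r1=0x18
body[1] mov  r4, r2 -> r4=0xca
body[2] sub  r4, r0, r2 -> r4=0x20
body[3] xor  r1, r2, r0 -> r1=0x20
body[4] mov  r1, r4 -> r1=0x20
body[5] mov  r0, r3 -> r0=0xe2
body[6] add  r1, r3, #21 -> r1=0xf7
epilogue: pop r1=0x83, sp=0xeb
epilogue: pop r0=0xea, sp=0xec
r4 is caller-saved -> body value

REG = 0x20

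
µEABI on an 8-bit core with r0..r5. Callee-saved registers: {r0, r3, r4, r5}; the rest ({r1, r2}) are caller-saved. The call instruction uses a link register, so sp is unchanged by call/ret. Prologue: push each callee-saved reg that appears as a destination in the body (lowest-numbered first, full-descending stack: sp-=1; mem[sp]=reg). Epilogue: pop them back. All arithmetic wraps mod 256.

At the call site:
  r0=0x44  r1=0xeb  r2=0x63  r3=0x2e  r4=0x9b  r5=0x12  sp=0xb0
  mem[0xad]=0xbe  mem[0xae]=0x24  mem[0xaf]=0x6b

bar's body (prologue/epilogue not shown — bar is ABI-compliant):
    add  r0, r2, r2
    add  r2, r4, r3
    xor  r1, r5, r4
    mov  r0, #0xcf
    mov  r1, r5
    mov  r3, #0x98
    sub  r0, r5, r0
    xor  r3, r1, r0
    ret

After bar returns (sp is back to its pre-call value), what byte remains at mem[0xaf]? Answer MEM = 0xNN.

prologue: push r0 → mem[0xaf]=0x44, sp=0xaf
prologue: push r3 → mem[0xae]=0x2e, sp=0xae
body[0] add  r0, r2, r2 → r0=0xc6
body[1] add  r2, r4, r3 → r2=0xc9
body[2] xor  r1, r5, r4 → r1=0x89
body[3] mov  r0, #0xcf → r0=0xcf
body[4] mov  r1, r5 → r1=0x12
body[5] mov  r3, #0x98 → r3=0x98
body[6] sub  r0, r5, r0 → r0=0x43
body[7] xor  r3, r1, r0 → r3=0x51
epilogue: pop r3=0x2e, sp=0xaf
epilogue: pop r0=0x44, sp=0xb0
prologue pushed ['r0', 'r3'] at ['0xaf', '0xae']

MEM = 0x44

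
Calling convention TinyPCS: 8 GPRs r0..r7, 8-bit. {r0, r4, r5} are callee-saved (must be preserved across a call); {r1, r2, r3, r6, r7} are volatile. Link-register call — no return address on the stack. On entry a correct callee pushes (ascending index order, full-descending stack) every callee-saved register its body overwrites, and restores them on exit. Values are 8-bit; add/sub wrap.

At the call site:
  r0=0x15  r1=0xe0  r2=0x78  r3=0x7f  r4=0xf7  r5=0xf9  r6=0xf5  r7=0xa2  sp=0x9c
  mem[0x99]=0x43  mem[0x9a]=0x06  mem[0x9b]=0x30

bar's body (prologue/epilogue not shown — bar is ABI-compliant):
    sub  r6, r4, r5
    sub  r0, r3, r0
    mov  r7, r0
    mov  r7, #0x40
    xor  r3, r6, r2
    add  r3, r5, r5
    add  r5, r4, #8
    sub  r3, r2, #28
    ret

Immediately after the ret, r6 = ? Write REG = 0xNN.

REG = 0xfe

prologue: push r0 -> mem[0x9b]=0x15, sp=0x9b
prologue: push r5 -> mem[0x9a]=0xf9, sp=0x9a
body[0] sub  r6, r4, r5 -> r6=0xfe
body[1] sub  r0, r3, r0 -> r0=0x6a
body[2] mov  r7, r0 -> r7=0x6a
body[3] mov  r7, #0x40 -> r7=0x40
body[4] xor  r3, r6, r2 -> r3=0x86
body[5] add  r3, r5, r5 -> r3=0xf2
body[6] add  r5, r4, #8 -> r5=0xff
body[7] sub  r3, r2, #28 -> r3=0x5c
epilogue: pop r5=0xf9, sp=0x9b
epilogue: pop r0=0x15, sp=0x9c
r6 is caller-saved -> body value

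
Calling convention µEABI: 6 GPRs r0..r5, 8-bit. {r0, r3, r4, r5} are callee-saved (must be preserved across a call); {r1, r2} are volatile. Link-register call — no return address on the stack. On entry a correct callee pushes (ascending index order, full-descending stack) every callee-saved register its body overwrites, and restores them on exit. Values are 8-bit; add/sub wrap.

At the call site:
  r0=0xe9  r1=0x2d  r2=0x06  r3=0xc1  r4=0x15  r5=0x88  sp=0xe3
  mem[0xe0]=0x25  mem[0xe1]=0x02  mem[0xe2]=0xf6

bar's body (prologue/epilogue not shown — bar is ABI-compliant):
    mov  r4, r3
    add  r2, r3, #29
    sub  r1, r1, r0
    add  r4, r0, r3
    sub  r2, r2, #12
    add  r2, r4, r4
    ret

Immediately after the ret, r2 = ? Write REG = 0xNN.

prologue: push r4 -> mem[0xe2]=0x15, sp=0xe2
body[0] mov  r4, r3 -> r4=0xc1
body[1] add  r2, r3, #29 -> r2=0xde
body[2] sub  r1, r1, r0 -> r1=0x44
body[3] add  r4, r0, r3 -> r4=0xaa
body[4] sub  r2, r2, #12 -> r2=0xd2
body[5] add  r2, r4, r4 -> r2=0x54
epilogue: pop r4=0x15, sp=0xe3
r2 is caller-saved -> body value

REG = 0x54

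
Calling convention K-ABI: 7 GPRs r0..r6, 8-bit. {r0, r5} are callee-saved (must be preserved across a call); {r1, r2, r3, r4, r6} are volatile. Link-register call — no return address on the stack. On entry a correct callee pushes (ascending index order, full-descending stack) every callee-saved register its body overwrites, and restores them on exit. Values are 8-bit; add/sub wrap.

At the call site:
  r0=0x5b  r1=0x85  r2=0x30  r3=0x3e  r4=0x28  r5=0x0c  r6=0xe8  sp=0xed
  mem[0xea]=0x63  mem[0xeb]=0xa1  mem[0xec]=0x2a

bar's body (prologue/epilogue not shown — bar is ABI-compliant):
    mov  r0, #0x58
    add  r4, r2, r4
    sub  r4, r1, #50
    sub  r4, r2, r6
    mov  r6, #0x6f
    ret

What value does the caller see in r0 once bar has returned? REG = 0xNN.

REG = 0x5b

prologue: push r0 → mem[0xec]=0x5b, sp=0xec
body[0] mov  r0, #0x58 → r0=0x58
body[1] add  r4, r2, r4 → r4=0x58
body[2] sub  r4, r1, #50 → r4=0x53
body[3] sub  r4, r2, r6 → r4=0x48
body[4] mov  r6, #0x6f → r6=0x6f
epilogue: pop r0=0x5b, sp=0xed
r0 is callee-saved → restored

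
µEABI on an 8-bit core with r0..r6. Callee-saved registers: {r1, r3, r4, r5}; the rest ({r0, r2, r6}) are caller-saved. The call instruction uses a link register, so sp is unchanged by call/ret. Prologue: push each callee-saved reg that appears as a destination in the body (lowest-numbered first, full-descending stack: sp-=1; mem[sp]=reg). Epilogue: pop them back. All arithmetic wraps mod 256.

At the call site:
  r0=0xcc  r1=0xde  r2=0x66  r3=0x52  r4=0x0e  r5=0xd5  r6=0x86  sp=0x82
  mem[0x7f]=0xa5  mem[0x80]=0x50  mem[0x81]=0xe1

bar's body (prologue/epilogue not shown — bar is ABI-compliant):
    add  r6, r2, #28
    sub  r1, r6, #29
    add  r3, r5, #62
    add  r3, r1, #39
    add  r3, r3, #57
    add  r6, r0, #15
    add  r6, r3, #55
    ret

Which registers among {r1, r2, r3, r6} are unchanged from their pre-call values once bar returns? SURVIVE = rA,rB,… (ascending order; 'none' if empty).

prologue: push r1 -> mem[0x81]=0xde, sp=0x81
prologue: push r3 -> mem[0x80]=0x52, sp=0x80
body[0] add  r6, r2, #28 -> r6=0x82
body[1] sub  r1, r6, #29 -> r1=0x65
body[2] add  r3, r5, #62 -> r3=0x13
body[3] add  r3, r1, #39 -> r3=0x8c
body[4] add  r3, r3, #57 -> r3=0xc5
body[5] add  r6, r0, #15 -> r6=0xdb
body[6] add  r6, r3, #55 -> r6=0xfc
epilogue: pop r3=0x52, sp=0x81
epilogue: pop r1=0xde, sp=0x82
r1: callee-saved, written=True
r2: caller-saved, written=False
r3: callee-saved, written=True
r6: caller-saved, written=True

SURVIVE = r1,r2,r3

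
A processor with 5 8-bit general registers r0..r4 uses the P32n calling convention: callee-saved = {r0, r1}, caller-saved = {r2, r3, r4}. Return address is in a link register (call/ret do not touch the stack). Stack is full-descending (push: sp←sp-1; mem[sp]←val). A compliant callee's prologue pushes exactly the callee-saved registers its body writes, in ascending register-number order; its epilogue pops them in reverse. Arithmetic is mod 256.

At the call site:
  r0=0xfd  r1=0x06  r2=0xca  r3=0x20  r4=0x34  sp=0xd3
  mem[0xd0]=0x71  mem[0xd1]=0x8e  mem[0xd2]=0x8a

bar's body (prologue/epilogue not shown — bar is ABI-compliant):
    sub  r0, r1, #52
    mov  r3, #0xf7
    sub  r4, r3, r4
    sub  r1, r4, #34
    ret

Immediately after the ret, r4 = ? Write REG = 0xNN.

prologue: push r0 -> mem[0xd2]=0xfd, sp=0xd2
prologue: push r1 -> mem[0xd1]=0x06, sp=0xd1
body[0] sub  r0, r1, #52 -> r0=0xd2
body[1] mov  r3, #0xf7 -> r3=0xf7
body[2] sub  r4, r3, r4 -> r4=0xc3
body[3] sub  r1, r4, #34 -> r1=0xa1
epilogue: pop r1=0x06, sp=0xd2
epilogue: pop r0=0xfd, sp=0xd3
r4 is caller-saved -> body value

REG = 0xc3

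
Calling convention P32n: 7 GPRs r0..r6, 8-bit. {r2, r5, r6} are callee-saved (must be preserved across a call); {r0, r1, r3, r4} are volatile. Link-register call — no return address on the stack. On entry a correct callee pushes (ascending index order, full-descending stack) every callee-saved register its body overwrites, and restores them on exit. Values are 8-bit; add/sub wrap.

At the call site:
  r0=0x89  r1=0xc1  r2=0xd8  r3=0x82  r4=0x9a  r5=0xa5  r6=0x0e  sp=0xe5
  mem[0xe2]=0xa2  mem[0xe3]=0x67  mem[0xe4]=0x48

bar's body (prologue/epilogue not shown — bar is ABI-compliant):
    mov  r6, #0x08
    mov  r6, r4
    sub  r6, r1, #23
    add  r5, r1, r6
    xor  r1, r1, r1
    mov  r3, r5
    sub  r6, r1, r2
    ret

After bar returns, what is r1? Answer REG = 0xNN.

REG = 0x00

prologue: push r5 → mem[0xe4]=0xa5, sp=0xe4
prologue: push r6 → mem[0xe3]=0x0e, sp=0xe3
body[0] mov  r6, #0x08 → r6=0x08
body[1] mov  r6, r4 → r6=0x9a
body[2] sub  r6, r1, #23 → r6=0xaa
body[3] add  r5, r1, r6 → r5=0x6b
body[4] xor  r1, r1, r1 → r1=0x00
body[5] mov  r3, r5 → r3=0x6b
body[6] sub  r6, r1, r2 → r6=0x28
epilogue: pop r6=0x0e, sp=0xe4
epilogue: pop r5=0xa5, sp=0xe5
r1 is caller-saved → body value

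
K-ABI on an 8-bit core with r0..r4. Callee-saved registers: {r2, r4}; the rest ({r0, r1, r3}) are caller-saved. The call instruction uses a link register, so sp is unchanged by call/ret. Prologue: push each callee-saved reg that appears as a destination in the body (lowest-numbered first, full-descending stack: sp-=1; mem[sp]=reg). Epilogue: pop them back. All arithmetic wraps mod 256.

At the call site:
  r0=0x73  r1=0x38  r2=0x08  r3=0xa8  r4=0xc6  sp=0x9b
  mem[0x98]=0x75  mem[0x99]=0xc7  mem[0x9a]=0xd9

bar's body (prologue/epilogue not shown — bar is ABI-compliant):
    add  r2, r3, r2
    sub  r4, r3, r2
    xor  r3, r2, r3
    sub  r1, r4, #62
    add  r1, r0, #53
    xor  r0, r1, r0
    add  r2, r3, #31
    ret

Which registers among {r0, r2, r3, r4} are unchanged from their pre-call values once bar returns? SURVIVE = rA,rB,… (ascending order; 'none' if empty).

SURVIVE = r2,r4

prologue: push r2 → mem[0x9a]=0x08, sp=0x9a
prologue: push r4 → mem[0x99]=0xc6, sp=0x99
body[0] add  r2, r3, r2 → r2=0xb0
body[1] sub  r4, r3, r2 → r4=0xf8
body[2] xor  r3, r2, r3 → r3=0x18
body[3] sub  r1, r4, #62 → r1=0xba
body[4] add  r1, r0, #53 → r1=0xa8
body[5] xor  r0, r1, r0 → r0=0xdb
body[6] add  r2, r3, #31 → r2=0x37
epilogue: pop r4=0xc6, sp=0x9a
epilogue: pop r2=0x08, sp=0x9b
r0: caller-saved, written=True
r2: callee-saved, written=True
r3: caller-saved, written=True
r4: callee-saved, written=True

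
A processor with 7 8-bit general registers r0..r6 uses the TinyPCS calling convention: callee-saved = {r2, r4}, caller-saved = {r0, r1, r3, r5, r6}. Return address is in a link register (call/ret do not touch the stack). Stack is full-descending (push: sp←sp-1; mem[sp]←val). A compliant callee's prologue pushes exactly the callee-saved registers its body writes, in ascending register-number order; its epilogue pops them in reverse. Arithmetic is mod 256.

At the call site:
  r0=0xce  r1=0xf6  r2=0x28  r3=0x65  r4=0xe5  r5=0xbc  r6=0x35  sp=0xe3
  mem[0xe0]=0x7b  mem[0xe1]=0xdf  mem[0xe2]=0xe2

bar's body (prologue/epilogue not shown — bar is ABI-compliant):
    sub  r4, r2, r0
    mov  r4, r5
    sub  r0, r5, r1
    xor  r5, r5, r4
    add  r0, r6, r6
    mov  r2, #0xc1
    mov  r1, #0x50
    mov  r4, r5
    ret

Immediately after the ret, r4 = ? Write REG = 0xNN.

REG = 0xe5

prologue: push r2 → mem[0xe2]=0x28, sp=0xe2
prologue: push r4 → mem[0xe1]=0xe5, sp=0xe1
body[0] sub  r4, r2, r0 → r4=0x5a
body[1] mov  r4, r5 → r4=0xbc
body[2] sub  r0, r5, r1 → r0=0xc6
body[3] xor  r5, r5, r4 → r5=0x00
body[4] add  r0, r6, r6 → r0=0x6a
body[5] mov  r2, #0xc1 → r2=0xc1
body[6] mov  r1, #0x50 → r1=0x50
body[7] mov  r4, r5 → r4=0x00
epilogue: pop r4=0xe5, sp=0xe2
epilogue: pop r2=0x28, sp=0xe3
r4 is callee-saved → restored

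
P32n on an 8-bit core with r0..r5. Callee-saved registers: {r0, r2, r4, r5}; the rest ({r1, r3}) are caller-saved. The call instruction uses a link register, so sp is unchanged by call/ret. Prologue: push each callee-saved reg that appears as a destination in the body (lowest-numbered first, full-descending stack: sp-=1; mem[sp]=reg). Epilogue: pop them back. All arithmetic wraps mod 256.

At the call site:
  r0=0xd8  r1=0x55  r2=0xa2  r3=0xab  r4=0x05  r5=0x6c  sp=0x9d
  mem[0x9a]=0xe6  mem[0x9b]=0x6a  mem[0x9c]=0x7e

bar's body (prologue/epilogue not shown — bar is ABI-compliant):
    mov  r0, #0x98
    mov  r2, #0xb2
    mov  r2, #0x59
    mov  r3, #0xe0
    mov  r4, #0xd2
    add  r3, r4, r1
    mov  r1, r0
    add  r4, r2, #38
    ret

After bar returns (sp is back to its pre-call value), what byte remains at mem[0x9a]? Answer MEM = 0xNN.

MEM = 0x05

prologue: push r0 -> mem[0x9c]=0xd8, sp=0x9c
prologue: push r2 -> mem[0x9b]=0xa2, sp=0x9b
prologue: push r4 -> mem[0x9a]=0x05, sp=0x9a
body[0] mov  r0, #0x98 -> r0=0x98
body[1] mov  r2, #0xb2 -> r2=0xb2
body[2] mov  r2, #0x59 -> r2=0x59
body[3] mov  r3, #0xe0 -> r3=0xe0
body[4] mov  r4, #0xd2 -> r4=0xd2
body[5] add  r3, r4, r1 -> r3=0x27
body[6] mov  r1, r0 -> r1=0x98
body[7] add  r4, r2, #38 -> r4=0x7f
epilogue: pop r4=0x05, sp=0x9b
epilogue: pop r2=0xa2, sp=0x9c
epilogue: pop r0=0xd8, sp=0x9d
prologue pushed ['r0', 'r2', 'r4'] at ['0x9c', '0x9b', '0x9a']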